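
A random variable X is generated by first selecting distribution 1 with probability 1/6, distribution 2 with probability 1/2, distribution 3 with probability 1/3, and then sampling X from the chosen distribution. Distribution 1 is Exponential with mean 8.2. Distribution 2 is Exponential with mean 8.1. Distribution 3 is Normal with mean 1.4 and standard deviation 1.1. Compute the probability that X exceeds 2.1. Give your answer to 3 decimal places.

0.602

Conditional on each component, P(X > 2.1): 1: 0.774066; 2: 0.771623; 3: 0.26227.
By total probability, P(X > 2.1) = 0.166667·0.774066 + 0.5·0.771623 + 0.333333·0.26227 = 0.602246.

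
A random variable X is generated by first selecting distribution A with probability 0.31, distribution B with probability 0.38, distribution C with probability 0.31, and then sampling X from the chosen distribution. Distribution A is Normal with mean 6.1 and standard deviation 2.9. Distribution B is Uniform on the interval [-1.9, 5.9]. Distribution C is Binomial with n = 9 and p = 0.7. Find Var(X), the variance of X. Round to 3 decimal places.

9.282

Per component, A: μ=6.1, E[X²]=45.62; B: μ=2, E[X²]=9.07; C: μ=6.3, E[X²]=41.58.
E[X] = 0.31·6.1 + 0.38·2 + 0.31·6.3 = 4.604.
E[X²] = 0.31·45.62 + 0.38·9.07 + 0.31·41.58 = 30.4786.
Var(X) = E[X²] − (E[X])² = 30.4786 − 21.1968 = 9.28178.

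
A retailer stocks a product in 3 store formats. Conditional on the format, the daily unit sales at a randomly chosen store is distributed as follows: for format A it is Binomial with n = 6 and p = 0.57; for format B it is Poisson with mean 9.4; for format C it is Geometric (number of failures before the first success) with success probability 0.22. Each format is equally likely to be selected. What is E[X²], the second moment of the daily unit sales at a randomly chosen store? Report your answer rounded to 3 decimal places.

For each component E[X²] = Var + (mean)², giving A: 13.167; B: 97.76; C: 28.686.
Overall E[X²] = 0.333333·13.167 + 0.333333·97.76 + 0.333333·28.686 = 46.5377.

46.538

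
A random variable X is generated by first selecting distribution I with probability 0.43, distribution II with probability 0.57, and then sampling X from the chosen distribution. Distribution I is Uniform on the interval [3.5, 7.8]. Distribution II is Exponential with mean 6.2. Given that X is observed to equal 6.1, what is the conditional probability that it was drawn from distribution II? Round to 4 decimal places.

0.2558

Likelihoods f(6.1 | ·): I: 0.232558; II: 0.0603002.
Posterior ∝ prior × likelihood. Numerator for II: 0.57·0.0603002 = 0.0343711.
Normalizing constant: 0.43·0.232558 + 0.57·0.0603002 = 0.134371.
P(II | observation) = 0.0343711 / 0.134371 = 0.255792.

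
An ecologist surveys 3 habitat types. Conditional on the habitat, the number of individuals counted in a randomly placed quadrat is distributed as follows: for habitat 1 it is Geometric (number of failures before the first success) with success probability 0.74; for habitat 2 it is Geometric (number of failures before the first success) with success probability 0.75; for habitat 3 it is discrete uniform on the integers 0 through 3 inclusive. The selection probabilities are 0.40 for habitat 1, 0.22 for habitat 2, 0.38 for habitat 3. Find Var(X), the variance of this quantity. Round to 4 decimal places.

Per component, 1: μ=0.351351, E[X²]=0.598247; 2: μ=0.333333, E[X²]=0.555556; 3: μ=1.5, E[X²]=3.5.
E[X] = 0.4·0.351351 + 0.22·0.333333 + 0.38·1.5 = 0.783874.
E[X²] = 0.4·0.598247 + 0.22·0.555556 + 0.38·3.5 = 1.69152.
Var(X) = E[X²] − (E[X])² = 1.69152 − 0.614458 = 1.07706.

1.0771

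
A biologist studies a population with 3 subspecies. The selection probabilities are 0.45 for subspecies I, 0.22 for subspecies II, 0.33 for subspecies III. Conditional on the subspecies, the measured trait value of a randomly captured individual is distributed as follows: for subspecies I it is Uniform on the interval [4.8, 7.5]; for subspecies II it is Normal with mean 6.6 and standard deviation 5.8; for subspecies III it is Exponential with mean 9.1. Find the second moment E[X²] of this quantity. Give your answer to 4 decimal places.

88.9321

For each component E[X²] = Var + (mean)², giving I: 38.43; II: 77.2; III: 165.62.
Overall E[X²] = 0.45·38.43 + 0.22·77.2 + 0.33·165.62 = 88.9321.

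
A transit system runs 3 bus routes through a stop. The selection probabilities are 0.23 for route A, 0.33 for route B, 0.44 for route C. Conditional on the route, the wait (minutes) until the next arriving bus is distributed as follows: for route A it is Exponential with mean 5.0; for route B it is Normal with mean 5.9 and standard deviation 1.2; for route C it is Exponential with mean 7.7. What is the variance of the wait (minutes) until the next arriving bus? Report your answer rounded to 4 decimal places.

Per component, A: μ=5, E[X²]=50; B: μ=5.9, E[X²]=36.25; C: μ=7.7, E[X²]=118.58.
E[X] = 0.23·5 + 0.33·5.9 + 0.44·7.7 = 6.485.
E[X²] = 0.23·50 + 0.33·36.25 + 0.44·118.58 = 75.6377.
Var(X) = E[X²] − (E[X])² = 75.6377 − 42.0552 = 33.5825.

33.5825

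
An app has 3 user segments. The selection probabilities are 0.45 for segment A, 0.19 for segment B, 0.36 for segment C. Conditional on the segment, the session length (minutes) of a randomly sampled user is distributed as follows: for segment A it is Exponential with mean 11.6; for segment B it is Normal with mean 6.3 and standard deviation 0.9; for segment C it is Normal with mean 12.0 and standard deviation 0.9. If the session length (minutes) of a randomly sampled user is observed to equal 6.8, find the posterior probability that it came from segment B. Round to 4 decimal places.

Likelihoods f(6.8 | ·): A: 0.0479684; B: 0.37988; C: 2.49864e-08.
Posterior ∝ prior × likelihood. Numerator for B: 0.19·0.37988 = 0.0721773.
Normalizing constant: 0.45·0.0479684 + 0.19·0.37988 + 0.36·2.49864e-08 = 0.0937631.
P(B | observation) = 0.0721773 / 0.0937631 = 0.769783.

0.7698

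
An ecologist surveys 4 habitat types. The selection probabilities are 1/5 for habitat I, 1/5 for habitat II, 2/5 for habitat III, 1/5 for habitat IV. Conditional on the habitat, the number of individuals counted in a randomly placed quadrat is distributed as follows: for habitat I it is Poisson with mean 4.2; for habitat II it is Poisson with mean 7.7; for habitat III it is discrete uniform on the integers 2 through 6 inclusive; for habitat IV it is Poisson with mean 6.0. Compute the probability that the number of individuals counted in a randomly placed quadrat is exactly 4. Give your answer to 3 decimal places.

Conditional on each habitat, P(X = 4): I: 0.194424; II: 0.0663261; III: 0.2; IV: 0.133853.
By total probability, P(X = 4) = 0.2·0.194424 + 0.2·0.0663261 + 0.4·0.2 + 0.2·0.133853 = 0.15892.

0.159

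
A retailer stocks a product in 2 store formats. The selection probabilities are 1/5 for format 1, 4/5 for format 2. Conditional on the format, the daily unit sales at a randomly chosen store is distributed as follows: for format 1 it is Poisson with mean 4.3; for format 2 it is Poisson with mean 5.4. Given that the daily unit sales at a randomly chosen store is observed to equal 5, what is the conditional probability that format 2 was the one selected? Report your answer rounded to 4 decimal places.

0.8062

Likelihoods P(X=5 | ·): 1: 0.166224; 2: 0.172821.
Posterior ∝ prior × likelihood. Numerator for 2: 0.8·0.172821 = 0.138257.
Normalizing constant: 0.2·0.166224 + 0.8·0.172821 = 0.171502.
P(2 | observation) = 0.138257 / 0.171502 = 0.806155.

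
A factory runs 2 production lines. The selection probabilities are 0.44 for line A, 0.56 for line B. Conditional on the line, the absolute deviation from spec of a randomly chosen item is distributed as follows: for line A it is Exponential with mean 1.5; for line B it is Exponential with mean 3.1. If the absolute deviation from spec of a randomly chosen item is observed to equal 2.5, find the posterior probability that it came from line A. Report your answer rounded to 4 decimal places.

Likelihoods f(2.5 | ·): A: 0.125917; B: 0.144013.
Posterior ∝ prior × likelihood. Numerator for A: 0.44·0.125917 = 0.0554035.
Normalizing constant: 0.44·0.125917 + 0.56·0.144013 = 0.136051.
P(A | observation) = 0.0554035 / 0.136051 = 0.407227.

0.4072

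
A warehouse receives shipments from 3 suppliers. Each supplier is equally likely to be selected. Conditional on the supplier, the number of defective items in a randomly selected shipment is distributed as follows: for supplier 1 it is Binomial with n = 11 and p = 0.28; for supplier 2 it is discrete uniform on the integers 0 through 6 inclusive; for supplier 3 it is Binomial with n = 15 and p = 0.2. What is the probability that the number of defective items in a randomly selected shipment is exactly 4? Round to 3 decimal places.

0.178

Conditional on each supplier, P(X = 4): 1: 0.203457; 2: 0.142857; 3: 0.187604.
By total probability, P(X = 4) = 0.333333·0.203457 + 0.333333·0.142857 + 0.333333·0.187604 = 0.177973.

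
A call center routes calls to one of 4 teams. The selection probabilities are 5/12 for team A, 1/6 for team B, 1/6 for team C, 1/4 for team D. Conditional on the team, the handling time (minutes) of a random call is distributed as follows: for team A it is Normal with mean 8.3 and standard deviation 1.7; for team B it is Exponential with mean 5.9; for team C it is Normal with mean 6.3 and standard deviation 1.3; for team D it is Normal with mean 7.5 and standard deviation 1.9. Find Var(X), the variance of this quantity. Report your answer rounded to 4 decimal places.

Per component, A: μ=8.3, E[X²]=71.78; B: μ=5.9, E[X²]=69.62; C: μ=6.3, E[X²]=41.38; D: μ=7.5, E[X²]=59.86.
E[X] = 0.416667·8.3 + 0.166667·5.9 + 0.166667·6.3 + 0.25·7.5 = 7.36667.
E[X²] = 0.416667·71.78 + 0.166667·69.62 + 0.166667·41.38 + 0.25·59.86 = 63.3733.
Var(X) = E[X²] − (E[X])² = 63.3733 − 54.2678 = 9.10556.

9.1056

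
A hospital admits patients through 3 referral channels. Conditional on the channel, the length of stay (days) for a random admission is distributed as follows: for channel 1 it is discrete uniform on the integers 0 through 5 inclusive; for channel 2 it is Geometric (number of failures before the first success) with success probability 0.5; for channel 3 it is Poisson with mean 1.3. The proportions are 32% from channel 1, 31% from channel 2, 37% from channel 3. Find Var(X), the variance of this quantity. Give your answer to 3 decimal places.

Per component, 1: μ=2.5, E[X²]=9.16667; 2: μ=1, E[X²]=3; 3: μ=1.3, E[X²]=2.99.
E[X] = 0.32·2.5 + 0.31·1 + 0.37·1.3 = 1.591.
E[X²] = 0.32·9.16667 + 0.31·3 + 0.37·2.99 = 4.96963.
Var(X) = E[X²] − (E[X])² = 4.96963 − 2.53128 = 2.43835.

2.438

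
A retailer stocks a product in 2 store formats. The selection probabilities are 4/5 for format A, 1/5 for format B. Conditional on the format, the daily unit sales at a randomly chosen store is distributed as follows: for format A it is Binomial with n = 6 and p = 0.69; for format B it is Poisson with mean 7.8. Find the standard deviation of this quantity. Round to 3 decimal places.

2.175

Per component, A: μ=4.14, E[X²]=18.423; B: μ=7.8, E[X²]=68.64.
E[X] = 0.8·4.14 + 0.2·7.8 = 4.872.
E[X²] = 0.8·18.423 + 0.2·68.64 = 28.4664.
Var(X) = E[X²] − (E[X])² = 28.4664 − 23.7364 = 4.73002.
SD(X) = √4.73002 = 2.17486.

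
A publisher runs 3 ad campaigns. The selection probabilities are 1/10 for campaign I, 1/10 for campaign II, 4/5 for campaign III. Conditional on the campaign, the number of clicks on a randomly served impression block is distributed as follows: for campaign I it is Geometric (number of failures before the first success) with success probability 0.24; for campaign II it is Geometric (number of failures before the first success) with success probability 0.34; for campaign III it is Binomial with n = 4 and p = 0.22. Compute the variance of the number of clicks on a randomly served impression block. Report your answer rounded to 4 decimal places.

Per component, I: μ=3.16667, E[X²]=23.2222; II: μ=1.94118, E[X²]=9.47751; III: μ=0.88, E[X²]=1.4608.
E[X] = 0.1·3.16667 + 0.1·1.94118 + 0.8·0.88 = 1.21478.
E[X²] = 0.1·23.2222 + 0.1·9.47751 + 0.8·1.4608 = 4.43861.
Var(X) = E[X²] − (E[X])² = 4.43861 − 1.4757 = 2.96291.

2.9629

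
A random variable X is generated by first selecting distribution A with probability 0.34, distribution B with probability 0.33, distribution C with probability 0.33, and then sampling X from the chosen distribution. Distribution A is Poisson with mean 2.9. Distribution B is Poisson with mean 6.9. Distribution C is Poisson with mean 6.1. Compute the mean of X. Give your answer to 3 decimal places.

Component means — A: 2.9; B: 6.9; C: 6.1.
E[X] = 0.34·2.9 + 0.33·6.9 + 0.33·6.1 = 5.276.

5.276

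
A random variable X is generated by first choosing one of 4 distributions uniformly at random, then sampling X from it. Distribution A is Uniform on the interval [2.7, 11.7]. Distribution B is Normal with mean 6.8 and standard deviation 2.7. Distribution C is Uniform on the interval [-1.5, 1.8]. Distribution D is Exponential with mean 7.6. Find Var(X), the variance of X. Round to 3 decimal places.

Per component, A: μ=7.2, E[X²]=58.59; B: μ=6.8, E[X²]=53.53; C: μ=0.15, E[X²]=0.93; D: μ=7.6, E[X²]=115.52.
E[X] = 0.25·7.2 + 0.25·6.8 + 0.25·0.15 + 0.25·7.6 = 5.4375.
E[X²] = 0.25·58.59 + 0.25·53.53 + 0.25·0.93 + 0.25·115.52 = 57.1425.
Var(X) = E[X²] − (E[X])² = 57.1425 − 29.5664 = 27.5761.

27.576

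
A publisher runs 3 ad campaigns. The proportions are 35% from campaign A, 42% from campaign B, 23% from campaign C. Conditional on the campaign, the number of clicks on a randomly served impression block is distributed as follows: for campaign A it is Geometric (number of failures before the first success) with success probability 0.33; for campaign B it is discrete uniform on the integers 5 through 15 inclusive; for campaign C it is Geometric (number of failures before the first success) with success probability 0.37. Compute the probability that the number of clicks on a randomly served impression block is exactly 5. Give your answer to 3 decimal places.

Conditional on each campaign, P(X = 5): A: 0.0445541; B: 0.0909091; C: 0.0367202.
By total probability, P(X = 5) = 0.35·0.0445541 + 0.42·0.0909091 + 0.23·0.0367202 = 0.0622214.

0.062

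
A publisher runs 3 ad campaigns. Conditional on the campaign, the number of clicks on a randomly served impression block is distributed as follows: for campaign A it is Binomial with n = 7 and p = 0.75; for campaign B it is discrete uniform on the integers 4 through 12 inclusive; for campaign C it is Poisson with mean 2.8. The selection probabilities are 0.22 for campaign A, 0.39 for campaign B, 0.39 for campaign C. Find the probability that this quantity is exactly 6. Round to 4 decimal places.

0.1277

Conditional on each campaign, P(X = 6): A: 0.311462; B: 0.111111; C: 0.0406997.
By total probability, P(X = 6) = 0.22·0.311462 + 0.39·0.111111 + 0.39·0.0406997 = 0.127728.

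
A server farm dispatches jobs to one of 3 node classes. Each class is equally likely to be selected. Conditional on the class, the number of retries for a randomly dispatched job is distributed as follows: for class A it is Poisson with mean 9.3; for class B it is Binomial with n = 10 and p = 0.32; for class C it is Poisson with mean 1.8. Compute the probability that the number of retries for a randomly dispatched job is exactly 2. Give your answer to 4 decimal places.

Conditional on each class, P(X = 2): A: 0.00395364; B: 0.210661; C: 0.267784.
By total probability, P(X = 2) = 0.333333·0.00395364 + 0.333333·0.210661 + 0.333333·0.267784 = 0.1608.

0.1608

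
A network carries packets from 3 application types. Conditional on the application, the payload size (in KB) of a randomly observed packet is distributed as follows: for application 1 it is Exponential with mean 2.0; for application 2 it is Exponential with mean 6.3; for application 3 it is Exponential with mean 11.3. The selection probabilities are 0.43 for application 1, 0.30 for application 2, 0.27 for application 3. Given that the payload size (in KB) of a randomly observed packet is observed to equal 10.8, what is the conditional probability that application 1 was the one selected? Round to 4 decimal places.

Likelihoods f(10.8 | ·): 1: 0.00225829; 2: 0.0285861; 3: 0.0340286.
Posterior ∝ prior × likelihood. Numerator for 1: 0.43·0.00225829 = 0.000971065.
Normalizing constant: 0.43·0.00225829 + 0.3·0.0285861 + 0.27·0.0340286 = 0.0187346.
P(1 | observation) = 0.000971065 / 0.0187346 = 0.0518327.

0.0518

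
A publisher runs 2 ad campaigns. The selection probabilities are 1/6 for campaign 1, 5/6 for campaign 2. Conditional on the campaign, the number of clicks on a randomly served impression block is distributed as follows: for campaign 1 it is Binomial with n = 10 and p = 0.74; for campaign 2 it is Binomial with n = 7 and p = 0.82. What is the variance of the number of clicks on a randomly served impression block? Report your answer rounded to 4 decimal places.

1.5644

Per component, 1: μ=7.4, E[X²]=56.684; 2: μ=5.74, E[X²]=33.9808.
E[X] = 0.166667·7.4 + 0.833333·5.74 = 6.01667.
E[X²] = 0.166667·56.684 + 0.833333·33.9808 = 37.7647.
Var(X) = E[X²] − (E[X])² = 37.7647 − 36.2003 = 1.56439.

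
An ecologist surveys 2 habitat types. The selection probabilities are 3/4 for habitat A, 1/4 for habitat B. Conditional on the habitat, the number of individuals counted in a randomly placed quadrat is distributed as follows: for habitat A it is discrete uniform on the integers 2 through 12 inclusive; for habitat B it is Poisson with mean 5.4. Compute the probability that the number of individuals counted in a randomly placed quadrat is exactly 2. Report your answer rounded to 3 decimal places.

Conditional on each habitat, P(X = 2): A: 0.0909091; B: 0.0658518.
By total probability, P(X = 2) = 0.75·0.0909091 + 0.25·0.0658518 = 0.0846448.

0.085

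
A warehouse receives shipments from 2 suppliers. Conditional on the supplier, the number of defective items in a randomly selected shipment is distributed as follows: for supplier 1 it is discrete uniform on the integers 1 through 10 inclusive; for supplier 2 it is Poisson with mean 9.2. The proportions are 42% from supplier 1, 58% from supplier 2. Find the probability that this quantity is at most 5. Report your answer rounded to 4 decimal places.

Conditional on each supplier, P(X ≤ 5): 1: 0.5; 2: 0.104074.
By total probability, P(X ≤ 5) = 0.42·0.5 + 0.58·0.104074 = 0.270363.

0.2704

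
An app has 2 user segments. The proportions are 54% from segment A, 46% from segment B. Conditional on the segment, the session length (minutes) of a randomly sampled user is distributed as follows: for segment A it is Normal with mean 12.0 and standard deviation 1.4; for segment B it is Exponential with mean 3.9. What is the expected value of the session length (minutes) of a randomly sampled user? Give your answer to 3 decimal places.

8.274

Component means — A: 12; B: 3.9.
E[X] = 0.54·12 + 0.46·3.9 = 8.274.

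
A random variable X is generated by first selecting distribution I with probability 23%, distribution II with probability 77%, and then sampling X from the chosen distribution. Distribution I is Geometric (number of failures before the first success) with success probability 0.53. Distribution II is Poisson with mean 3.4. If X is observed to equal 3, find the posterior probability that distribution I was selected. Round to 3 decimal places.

Likelihoods P(X=3 | ·): I: 0.0550262; II: 0.218617.
Posterior ∝ prior × likelihood. Numerator for I: 0.23·0.0550262 = 0.012656.
Normalizing constant: 0.23·0.0550262 + 0.77·0.218617 = 0.180991.
P(I | observation) = 0.012656 / 0.180991 = 0.0699262.

0.070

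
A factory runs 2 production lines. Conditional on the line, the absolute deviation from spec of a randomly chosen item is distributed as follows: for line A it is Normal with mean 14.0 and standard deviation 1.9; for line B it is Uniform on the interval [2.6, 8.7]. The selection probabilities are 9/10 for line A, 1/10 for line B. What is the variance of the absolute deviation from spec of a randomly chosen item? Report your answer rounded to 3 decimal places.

Per component, A: μ=14, E[X²]=199.61; B: μ=5.65, E[X²]=35.0233.
E[X] = 0.9·14 + 0.1·5.65 = 13.165.
E[X²] = 0.9·199.61 + 0.1·35.0233 = 183.151.
Var(X) = E[X²] − (E[X])² = 183.151 − 173.317 = 9.83411.

9.834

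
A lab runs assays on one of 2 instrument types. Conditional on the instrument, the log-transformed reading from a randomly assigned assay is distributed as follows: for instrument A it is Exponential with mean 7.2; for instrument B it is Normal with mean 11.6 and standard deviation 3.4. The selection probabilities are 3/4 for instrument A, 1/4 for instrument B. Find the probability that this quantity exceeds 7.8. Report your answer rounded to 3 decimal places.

Conditional on each instrument, P(X > 7.8): A: 0.338465; B: 0.868141.
By total probability, P(X > 7.8) = 0.75·0.338465 + 0.25·0.868141 = 0.470884.

0.471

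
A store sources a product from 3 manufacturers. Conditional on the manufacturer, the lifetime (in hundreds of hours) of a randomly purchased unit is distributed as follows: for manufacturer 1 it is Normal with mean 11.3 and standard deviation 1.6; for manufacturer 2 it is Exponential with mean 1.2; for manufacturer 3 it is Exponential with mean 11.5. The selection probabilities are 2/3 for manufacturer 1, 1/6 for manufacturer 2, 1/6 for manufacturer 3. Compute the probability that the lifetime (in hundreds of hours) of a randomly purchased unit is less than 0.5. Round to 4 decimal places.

0.0639

Conditional on each manufacturer, P(X < 0.5): 1: 7.39225e-12; 2: 0.340759; 3: 0.0425466.
By total probability, P(X < 0.5) = 0.666667·7.39225e-12 + 0.166667·0.340759 + 0.166667·0.0425466 = 0.0638843.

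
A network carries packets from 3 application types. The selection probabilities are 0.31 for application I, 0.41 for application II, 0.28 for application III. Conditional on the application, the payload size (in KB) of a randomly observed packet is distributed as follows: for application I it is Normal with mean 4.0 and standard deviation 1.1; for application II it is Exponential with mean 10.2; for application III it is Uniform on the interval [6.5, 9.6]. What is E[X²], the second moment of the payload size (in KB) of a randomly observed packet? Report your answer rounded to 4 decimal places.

109.0168

For each component E[X²] = Var + (mean)², giving I: 17.21; II: 208.08; III: 65.6033.
Overall E[X²] = 0.31·17.21 + 0.41·208.08 + 0.28·65.6033 = 109.017.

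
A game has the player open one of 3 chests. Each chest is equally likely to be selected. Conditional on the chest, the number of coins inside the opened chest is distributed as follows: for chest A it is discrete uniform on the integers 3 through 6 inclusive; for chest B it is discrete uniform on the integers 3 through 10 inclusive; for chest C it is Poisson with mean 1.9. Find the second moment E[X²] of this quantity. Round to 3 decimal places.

24.837

For each component E[X²] = Var + (mean)², giving A: 21.5; B: 47.5; C: 5.51.
Overall E[X²] = 0.333333·21.5 + 0.333333·47.5 + 0.333333·5.51 = 24.8367.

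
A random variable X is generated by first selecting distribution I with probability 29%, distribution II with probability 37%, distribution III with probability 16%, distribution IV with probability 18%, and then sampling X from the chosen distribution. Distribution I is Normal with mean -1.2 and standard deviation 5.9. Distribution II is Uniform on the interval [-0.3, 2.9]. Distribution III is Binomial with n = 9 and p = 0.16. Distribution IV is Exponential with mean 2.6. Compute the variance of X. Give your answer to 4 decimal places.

13.7212

Per component, I: μ=-1.2, E[X²]=36.25; II: μ=1.3, E[X²]=2.54333; III: μ=1.44, E[X²]=3.2832; IV: μ=2.6, E[X²]=13.52.
E[X] = 0.29·-1.2 + 0.37·1.3 + 0.16·1.44 + 0.18·2.6 = 0.8314.
E[X²] = 0.29·36.25 + 0.37·2.54333 + 0.16·3.2832 + 0.18·13.52 = 14.4124.
Var(X) = E[X²] − (E[X])² = 14.4124 − 0.691226 = 13.7212.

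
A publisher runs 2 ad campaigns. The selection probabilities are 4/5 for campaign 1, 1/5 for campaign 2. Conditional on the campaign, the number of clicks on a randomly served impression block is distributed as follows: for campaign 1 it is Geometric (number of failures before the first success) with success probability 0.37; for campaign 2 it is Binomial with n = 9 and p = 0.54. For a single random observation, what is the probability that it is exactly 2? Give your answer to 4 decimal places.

Conditional on each campaign, P(X = 2): 1: 0.146853; 2: 0.0457504.
By total probability, P(X = 2) = 0.8·0.146853 + 0.2·0.0457504 = 0.126632.

0.1266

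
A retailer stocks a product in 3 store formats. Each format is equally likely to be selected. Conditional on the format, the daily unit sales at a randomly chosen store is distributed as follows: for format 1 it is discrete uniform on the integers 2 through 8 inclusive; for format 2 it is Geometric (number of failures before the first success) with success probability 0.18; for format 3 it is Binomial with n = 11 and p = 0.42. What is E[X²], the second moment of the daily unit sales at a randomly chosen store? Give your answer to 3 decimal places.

33.029

For each component E[X²] = Var + (mean)², giving 1: 29; 2: 46.0617; 3: 24.024.
Overall E[X²] = 0.333333·29 + 0.333333·46.0617 + 0.333333·24.024 = 33.0286.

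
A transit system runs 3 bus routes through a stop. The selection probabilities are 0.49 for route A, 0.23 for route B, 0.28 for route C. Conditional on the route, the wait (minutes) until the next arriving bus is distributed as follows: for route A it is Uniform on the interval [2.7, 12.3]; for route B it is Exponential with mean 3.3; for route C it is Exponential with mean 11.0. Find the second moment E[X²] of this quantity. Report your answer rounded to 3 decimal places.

For each component E[X²] = Var + (mean)², giving A: 63.93; B: 21.78; C: 242.
Overall E[X²] = 0.49·63.93 + 0.23·21.78 + 0.28·242 = 104.095.

104.095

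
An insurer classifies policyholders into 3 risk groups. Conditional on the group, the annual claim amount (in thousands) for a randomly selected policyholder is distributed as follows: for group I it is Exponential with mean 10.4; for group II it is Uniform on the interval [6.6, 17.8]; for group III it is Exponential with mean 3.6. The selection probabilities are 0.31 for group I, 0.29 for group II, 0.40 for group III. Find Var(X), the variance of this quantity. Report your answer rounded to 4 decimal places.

56.3495

Per component, I: μ=10.4, E[X²]=216.32; II: μ=12.2, E[X²]=159.293; III: μ=3.6, E[X²]=25.92.
E[X] = 0.31·10.4 + 0.29·12.2 + 0.4·3.6 = 8.202.
E[X²] = 0.31·216.32 + 0.29·159.293 + 0.4·25.92 = 123.622.
Var(X) = E[X²] − (E[X])² = 123.622 − 67.2728 = 56.3495.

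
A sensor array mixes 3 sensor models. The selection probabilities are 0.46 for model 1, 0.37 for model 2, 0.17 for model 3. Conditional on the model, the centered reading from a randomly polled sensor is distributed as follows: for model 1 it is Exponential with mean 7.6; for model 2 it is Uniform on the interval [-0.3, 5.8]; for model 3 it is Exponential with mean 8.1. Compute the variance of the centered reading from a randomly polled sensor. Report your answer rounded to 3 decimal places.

44.694

Per component, 1: μ=7.6, E[X²]=115.52; 2: μ=2.75, E[X²]=10.6633; 3: μ=8.1, E[X²]=131.22.
E[X] = 0.46·7.6 + 0.37·2.75 + 0.17·8.1 = 5.8905.
E[X²] = 0.46·115.52 + 0.37·10.6633 + 0.17·131.22 = 79.392.
Var(X) = E[X²] − (E[X])² = 79.392 − 34.698 = 44.694.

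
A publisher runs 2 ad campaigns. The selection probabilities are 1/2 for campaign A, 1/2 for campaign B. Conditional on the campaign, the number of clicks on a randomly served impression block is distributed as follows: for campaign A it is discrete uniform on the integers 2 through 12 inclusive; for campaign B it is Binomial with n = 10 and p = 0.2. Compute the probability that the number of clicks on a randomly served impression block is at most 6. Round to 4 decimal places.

Conditional on each campaign, P(X ≤ 6): A: 0.454545; B: 0.999136.
By total probability, P(X ≤ 6) = 0.5·0.454545 + 0.5·0.999136 = 0.726841.

0.7268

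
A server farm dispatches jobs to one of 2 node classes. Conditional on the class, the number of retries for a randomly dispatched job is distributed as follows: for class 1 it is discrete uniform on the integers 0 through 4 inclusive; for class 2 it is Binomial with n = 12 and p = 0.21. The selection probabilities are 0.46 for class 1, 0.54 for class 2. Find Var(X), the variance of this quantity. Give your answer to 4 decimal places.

Per component, 1: μ=2, E[X²]=6; 2: μ=2.52, E[X²]=8.3412.
E[X] = 0.46·2 + 0.54·2.52 = 2.2808.
E[X²] = 0.46·6 + 0.54·8.3412 = 7.26425.
Var(X) = E[X²] − (E[X])² = 7.26425 − 5.20205 = 2.0622.

2.0622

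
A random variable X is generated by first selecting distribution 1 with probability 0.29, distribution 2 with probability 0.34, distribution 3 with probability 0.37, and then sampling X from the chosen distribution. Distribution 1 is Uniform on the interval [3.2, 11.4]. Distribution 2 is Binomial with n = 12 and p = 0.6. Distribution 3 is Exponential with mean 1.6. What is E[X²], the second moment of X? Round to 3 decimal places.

37.578

For each component E[X²] = Var + (mean)², giving 1: 58.8933; 2: 54.72; 3: 5.12.
Overall E[X²] = 0.29·58.8933 + 0.34·54.72 + 0.37·5.12 = 37.5783.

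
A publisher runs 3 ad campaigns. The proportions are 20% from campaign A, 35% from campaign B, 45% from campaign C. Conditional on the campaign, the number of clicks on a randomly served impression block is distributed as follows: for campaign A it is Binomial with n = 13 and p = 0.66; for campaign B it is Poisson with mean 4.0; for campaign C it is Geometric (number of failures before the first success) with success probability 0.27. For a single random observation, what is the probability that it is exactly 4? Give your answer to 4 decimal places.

Conditional on each campaign, P(X = 4): A: 0.00823744; B: 0.195367; C: 0.0766753.
By total probability, P(X = 4) = 0.2·0.00823744 + 0.35·0.195367 + 0.45·0.0766753 = 0.10453.

0.1045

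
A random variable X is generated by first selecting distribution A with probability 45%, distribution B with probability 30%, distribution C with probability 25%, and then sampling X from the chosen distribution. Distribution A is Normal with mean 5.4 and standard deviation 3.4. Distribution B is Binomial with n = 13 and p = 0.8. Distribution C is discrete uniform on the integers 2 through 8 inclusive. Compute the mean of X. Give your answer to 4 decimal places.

Component means — A: 5.4; B: 10.4; C: 5.
E[X] = 0.45·5.4 + 0.3·10.4 + 0.25·5 = 6.8.

6.8000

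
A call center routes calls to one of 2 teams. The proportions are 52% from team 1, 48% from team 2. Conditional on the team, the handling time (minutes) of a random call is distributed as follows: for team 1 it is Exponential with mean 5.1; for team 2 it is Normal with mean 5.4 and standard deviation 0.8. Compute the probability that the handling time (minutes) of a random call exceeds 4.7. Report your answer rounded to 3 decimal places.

0.595

Conditional on each team, P(X > 4.7): 1: 0.397894; 2: 0.809213.
By total probability, P(X > 4.7) = 0.52·0.397894 + 0.48·0.809213 = 0.595327.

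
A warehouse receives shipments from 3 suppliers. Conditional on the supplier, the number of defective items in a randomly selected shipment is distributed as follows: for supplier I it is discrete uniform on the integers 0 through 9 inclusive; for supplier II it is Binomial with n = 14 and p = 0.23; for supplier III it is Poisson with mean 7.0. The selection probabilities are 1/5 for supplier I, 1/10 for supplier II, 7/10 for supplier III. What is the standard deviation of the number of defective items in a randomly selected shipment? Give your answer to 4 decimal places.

Per component, I: μ=4.5, E[X²]=28.5; II: μ=3.22, E[X²]=12.8478; III: μ=7, E[X²]=56.
E[X] = 0.2·4.5 + 0.1·3.22 + 0.7·7 = 6.122.
E[X²] = 0.2·28.5 + 0.1·12.8478 + 0.7·56 = 46.1848.
Var(X) = E[X²] − (E[X])² = 46.1848 − 37.4789 = 8.7059.
SD(X) = √8.7059 = 2.95058.

2.9506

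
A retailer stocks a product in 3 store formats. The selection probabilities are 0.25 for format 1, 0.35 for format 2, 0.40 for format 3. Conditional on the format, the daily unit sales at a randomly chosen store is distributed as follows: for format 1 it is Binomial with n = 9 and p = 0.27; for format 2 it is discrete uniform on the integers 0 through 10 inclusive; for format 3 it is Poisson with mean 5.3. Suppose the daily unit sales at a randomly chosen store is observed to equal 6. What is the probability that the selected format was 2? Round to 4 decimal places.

Likelihoods P(X=6 | ·): 1: 0.0126599; 2: 0.0909091; 3: 0.15366.
Posterior ∝ prior × likelihood. Numerator for 2: 0.35·0.0909091 = 0.0318182.
Normalizing constant: 0.25·0.0126599 + 0.35·0.0909091 + 0.4·0.15366 = 0.0964473.
P(2 | observation) = 0.0318182 / 0.0964473 = 0.329902.

0.3299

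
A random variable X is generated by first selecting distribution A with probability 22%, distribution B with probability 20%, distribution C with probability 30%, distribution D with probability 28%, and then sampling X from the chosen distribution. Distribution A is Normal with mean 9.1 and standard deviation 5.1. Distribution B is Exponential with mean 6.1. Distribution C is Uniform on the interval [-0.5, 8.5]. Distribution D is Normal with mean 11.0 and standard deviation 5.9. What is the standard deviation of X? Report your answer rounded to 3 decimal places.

Per component, A: μ=9.1, E[X²]=108.82; B: μ=6.1, E[X²]=74.42; C: μ=4, E[X²]=22.75; D: μ=11, E[X²]=155.81.
E[X] = 0.22·9.1 + 0.2·6.1 + 0.3·4 + 0.28·11 = 7.502.
E[X²] = 0.22·108.82 + 0.2·74.42 + 0.3·22.75 + 0.28·155.81 = 89.2762.
Var(X) = E[X²] − (E[X])² = 89.2762 − 56.28 = 32.9962.
SD(X) = √32.9962 = 5.74423.

5.744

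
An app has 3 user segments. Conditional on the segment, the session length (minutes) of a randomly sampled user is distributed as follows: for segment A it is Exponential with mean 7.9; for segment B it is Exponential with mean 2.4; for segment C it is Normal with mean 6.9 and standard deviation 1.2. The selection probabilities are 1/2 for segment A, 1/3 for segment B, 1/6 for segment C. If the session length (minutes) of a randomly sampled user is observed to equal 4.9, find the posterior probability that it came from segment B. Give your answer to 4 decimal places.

0.2737

Likelihoods f(4.9 | ·): A: 0.068077; B: 0.0540884; C: 0.0828976.
Posterior ∝ prior × likelihood. Numerator for B: 0.333333·0.0540884 = 0.0180295.
Normalizing constant: 0.5·0.068077 + 0.333333·0.0540884 + 0.166667·0.0828976 = 0.0658842.
P(B | observation) = 0.0180295 / 0.0658842 = 0.273654.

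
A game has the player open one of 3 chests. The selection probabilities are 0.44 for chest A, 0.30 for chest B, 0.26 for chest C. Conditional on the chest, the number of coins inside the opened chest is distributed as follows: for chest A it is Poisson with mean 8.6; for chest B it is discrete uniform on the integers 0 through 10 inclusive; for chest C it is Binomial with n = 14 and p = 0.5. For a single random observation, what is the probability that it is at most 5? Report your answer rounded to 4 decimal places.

0.2813

Conditional on each chest, P(X ≤ 5): A: 0.142228; B: 0.545455; C: 0.211975.
By total probability, P(X ≤ 5) = 0.44·0.142228 + 0.3·0.545455 + 0.26·0.211975 = 0.28133.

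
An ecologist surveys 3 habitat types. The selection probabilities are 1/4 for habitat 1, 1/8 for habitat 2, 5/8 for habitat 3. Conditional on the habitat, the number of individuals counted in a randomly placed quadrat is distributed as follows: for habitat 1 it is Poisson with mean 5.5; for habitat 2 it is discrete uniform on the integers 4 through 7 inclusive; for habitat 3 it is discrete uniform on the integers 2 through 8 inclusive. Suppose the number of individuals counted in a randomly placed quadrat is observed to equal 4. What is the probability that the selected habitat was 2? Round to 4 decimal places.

Likelihoods P(X=4 | ·): 1: 0.155819; 2: 0.25; 3: 0.142857.
Posterior ∝ prior × likelihood. Numerator for 2: 0.125·0.25 = 0.03125.
Normalizing constant: 0.25·0.155819 + 0.125·0.25 + 0.625·0.142857 = 0.15949.
P(2 | observation) = 0.03125 / 0.15949 = 0.195937.

0.1959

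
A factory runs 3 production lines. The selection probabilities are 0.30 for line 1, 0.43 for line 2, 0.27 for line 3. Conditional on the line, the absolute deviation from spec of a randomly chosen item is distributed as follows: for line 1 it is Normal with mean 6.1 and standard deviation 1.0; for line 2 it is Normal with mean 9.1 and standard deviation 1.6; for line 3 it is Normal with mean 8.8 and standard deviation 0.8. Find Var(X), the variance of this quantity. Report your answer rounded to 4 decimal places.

3.3355

Per component, 1: μ=6.1, E[X²]=38.21; 2: μ=9.1, E[X²]=85.37; 3: μ=8.8, E[X²]=78.08.
E[X] = 0.3·6.1 + 0.43·9.1 + 0.27·8.8 = 8.119.
E[X²] = 0.3·38.21 + 0.43·85.37 + 0.27·78.08 = 69.2537.
Var(X) = E[X²] − (E[X])² = 69.2537 − 65.9182 = 3.33554.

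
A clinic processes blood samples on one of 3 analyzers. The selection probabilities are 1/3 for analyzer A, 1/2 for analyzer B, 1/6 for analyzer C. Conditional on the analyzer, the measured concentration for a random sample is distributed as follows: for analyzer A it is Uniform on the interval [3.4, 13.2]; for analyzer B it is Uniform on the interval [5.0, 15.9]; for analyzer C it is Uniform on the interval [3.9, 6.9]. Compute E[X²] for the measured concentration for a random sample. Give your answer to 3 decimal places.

For each component E[X²] = Var + (mean)², giving A: 76.8933; B: 119.103; C: 29.91.
Overall E[X²] = 0.333333·76.8933 + 0.5·119.103 + 0.166667·29.91 = 90.1678.

90.168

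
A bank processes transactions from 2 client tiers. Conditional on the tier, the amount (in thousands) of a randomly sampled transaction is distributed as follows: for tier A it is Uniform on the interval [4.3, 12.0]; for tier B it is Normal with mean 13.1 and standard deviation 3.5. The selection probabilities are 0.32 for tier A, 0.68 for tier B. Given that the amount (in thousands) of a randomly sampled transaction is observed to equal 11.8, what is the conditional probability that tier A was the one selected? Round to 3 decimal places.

Likelihoods f(11.8 | ·): A: 0.12987; B: 0.106386.
Posterior ∝ prior × likelihood. Numerator for A: 0.32·0.12987 = 0.0415584.
Normalizing constant: 0.32·0.12987 + 0.68·0.106386 = 0.113901.
P(A | observation) = 0.0415584 / 0.113901 = 0.364865.

0.365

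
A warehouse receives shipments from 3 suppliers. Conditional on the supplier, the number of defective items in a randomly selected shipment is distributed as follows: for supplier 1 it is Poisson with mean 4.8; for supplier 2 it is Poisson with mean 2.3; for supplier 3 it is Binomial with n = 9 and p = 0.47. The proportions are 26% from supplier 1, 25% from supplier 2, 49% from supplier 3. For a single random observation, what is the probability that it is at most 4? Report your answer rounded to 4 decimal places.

0.6339

Conditional on each supplier, P(X ≤ 4): 1: 0.476259; 2: 0.916249; 3: 0.573475.
By total probability, P(X ≤ 4) = 0.26·0.476259 + 0.25·0.916249 + 0.49·0.573475 = 0.633892.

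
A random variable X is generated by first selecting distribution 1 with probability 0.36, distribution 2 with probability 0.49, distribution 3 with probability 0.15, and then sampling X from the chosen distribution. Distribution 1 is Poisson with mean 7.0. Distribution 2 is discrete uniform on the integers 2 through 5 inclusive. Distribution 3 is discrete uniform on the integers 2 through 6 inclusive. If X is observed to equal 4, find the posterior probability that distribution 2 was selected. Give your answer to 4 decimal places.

0.6609

Likelihoods P(X=4 | ·): 1: 0.0912262; 2: 0.25; 3: 0.2.
Posterior ∝ prior × likelihood. Numerator for 2: 0.49·0.25 = 0.1225.
Normalizing constant: 0.36·0.0912262 + 0.49·0.25 + 0.15·0.2 = 0.185341.
P(2 | observation) = 0.1225 / 0.185341 = 0.660942.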